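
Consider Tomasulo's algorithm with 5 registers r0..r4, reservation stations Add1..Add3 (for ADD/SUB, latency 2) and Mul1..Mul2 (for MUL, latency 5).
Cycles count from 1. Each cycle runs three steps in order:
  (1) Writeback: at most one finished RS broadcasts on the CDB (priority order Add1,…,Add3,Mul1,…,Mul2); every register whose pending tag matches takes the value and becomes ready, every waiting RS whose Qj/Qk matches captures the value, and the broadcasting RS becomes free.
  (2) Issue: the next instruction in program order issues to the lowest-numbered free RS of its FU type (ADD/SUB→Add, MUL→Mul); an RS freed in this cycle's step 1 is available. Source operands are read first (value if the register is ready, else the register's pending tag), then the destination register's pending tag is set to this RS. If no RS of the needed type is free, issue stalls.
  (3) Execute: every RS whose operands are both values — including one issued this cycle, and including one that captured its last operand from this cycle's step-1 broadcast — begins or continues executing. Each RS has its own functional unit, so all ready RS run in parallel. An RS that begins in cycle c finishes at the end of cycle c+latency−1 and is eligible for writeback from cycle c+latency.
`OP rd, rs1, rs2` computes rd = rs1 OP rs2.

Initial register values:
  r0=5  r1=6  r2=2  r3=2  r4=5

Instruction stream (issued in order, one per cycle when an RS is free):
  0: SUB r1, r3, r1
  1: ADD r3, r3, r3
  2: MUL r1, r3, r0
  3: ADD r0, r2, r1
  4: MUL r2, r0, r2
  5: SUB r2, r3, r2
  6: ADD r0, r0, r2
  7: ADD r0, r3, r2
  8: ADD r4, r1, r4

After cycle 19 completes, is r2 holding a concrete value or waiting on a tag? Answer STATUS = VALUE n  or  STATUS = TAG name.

STATUS = VALUE -40

  c1: issue SUB r1<-Add1  regs: r0:5,r1:Add1,r2:2,r3:2,r4:5
  c2: issue ADD r3<-Add2  regs: r0:5,r1:Add1,r2:2,r3:Add2,r4:5
  c3: CDB Add1=-4; issue MUL r1<-Mul1  regs: r0:5,r1:Mul1,r2:2,r3:Add2,r4:5
  c4: CDB Add2=4; issue ADD r0<-Add1  regs: r0:Add1,r1:Mul1,r2:2,r3:4,r4:5
  c5: issue MUL r2<-Mul2  regs: r0:Add1,r1:Mul1,r2:Mul2,r3:4,r4:5
  c6: issue SUB r2<-Add2  regs: r0:Add1,r1:Mul1,r2:Add2,r3:4,r4:5
  c7: issue ADD r0<-Add3  regs: r0:Add3,r1:Mul1,r2:Add2,r3:4,r4:5
  c8: stall  regs: r0:Add3,r1:Mul1,r2:Add2,r3:4,r4:5
  c9: CDB Mul1=20; stall  regs: r0:Add3,r1:20,r2:Add2,r3:4,r4:5
  c10: stall  regs: r0:Add3,r1:20,r2:Add2,r3:4,r4:5
  c11: CDB Add1=22; issue ADD r0<-Add1  regs: r0:Add1,r1:20,r2:Add2,r3:4,r4:5
  c12: stall  regs: r0:Add1,r1:20,r2:Add2,r3:4,r4:5
  c13: stall  regs: r0:Add1,r1:20,r2:Add2,r3:4,r4:5
  c14: stall  regs: r0:Add1,r1:20,r2:Add2,r3:4,r4:5
  c15: stall  regs: r0:Add1,r1:20,r2:Add2,r3:4,r4:5
  c16: CDB Mul2=44; stall  regs: r0:Add1,r1:20,r2:Add2,r3:4,r4:5
  c17: stall  regs: r0:Add1,r1:20,r2:Add2,r3:4,r4:5
  c18: CDB Add2=-40; issue ADD r4<-Add2  regs: r0:Add1,r1:20,r2:-40,r3:4,r4:Add2
  c19: -  regs: r0:Add1,r1:20,r2:-40,r3:4,r4:Add2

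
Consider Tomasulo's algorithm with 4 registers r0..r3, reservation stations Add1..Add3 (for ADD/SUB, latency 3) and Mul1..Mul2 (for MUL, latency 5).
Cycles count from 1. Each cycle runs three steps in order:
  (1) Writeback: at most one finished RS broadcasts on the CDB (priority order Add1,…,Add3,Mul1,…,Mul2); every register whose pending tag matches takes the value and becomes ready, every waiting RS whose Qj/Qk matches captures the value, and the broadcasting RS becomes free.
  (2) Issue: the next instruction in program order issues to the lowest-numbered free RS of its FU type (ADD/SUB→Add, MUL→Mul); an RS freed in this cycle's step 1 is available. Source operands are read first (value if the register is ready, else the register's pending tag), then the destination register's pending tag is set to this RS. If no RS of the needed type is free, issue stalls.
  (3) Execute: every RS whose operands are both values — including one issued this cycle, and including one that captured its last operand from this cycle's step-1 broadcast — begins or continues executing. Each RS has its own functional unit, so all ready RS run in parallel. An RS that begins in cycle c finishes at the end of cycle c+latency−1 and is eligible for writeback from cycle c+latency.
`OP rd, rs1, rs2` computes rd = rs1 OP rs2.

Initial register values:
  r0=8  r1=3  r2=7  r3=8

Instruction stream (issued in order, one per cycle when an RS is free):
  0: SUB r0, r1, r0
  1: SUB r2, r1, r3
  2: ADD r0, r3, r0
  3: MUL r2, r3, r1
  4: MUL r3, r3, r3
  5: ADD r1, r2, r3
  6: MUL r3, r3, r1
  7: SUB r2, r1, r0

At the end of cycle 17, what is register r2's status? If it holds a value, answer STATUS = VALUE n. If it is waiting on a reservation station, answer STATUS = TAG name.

STATUS = VALUE 85

  c1: issue SUB r0<-Add1  regs: r0:Add1,r1:3,r2:7,r3:8
  c2: issue SUB r2<-Add2  regs: r0:Add1,r1:3,r2:Add2,r3:8
  c3: issue ADD r0<-Add3  regs: r0:Add3,r1:3,r2:Add2,r3:8
  c4: CDB Add1=-5; issue MUL r2<-Mul1  regs: r0:Add3,r1:3,r2:Mul1,r3:8
  c5: CDB Add2=-5; issue MUL r3<-Mul2  regs: r0:Add3,r1:3,r2:Mul1,r3:Mul2
  c6: issue ADD r1<-Add1  regs: r0:Add3,r1:Add1,r2:Mul1,r3:Mul2
  c7: CDB Add3=3; stall  regs: r0:3,r1:Add1,r2:Mul1,r3:Mul2
  c8: stall  regs: r0:3,r1:Add1,r2:Mul1,r3:Mul2
  c9: CDB Mul1=24; issue MUL r3<-Mul1  regs: r0:3,r1:Add1,r2:24,r3:Mul1
  c10: CDB Mul2=64; issue SUB r2<-Add2  regs: r0:3,r1:Add1,r2:Add2,r3:Mul1
  c11: -  regs: r0:3,r1:Add1,r2:Add2,r3:Mul1
  c12: -  regs: r0:3,r1:Add1,r2:Add2,r3:Mul1
  c13: CDB Add1=88  regs: r0:3,r1:88,r2:Add2,r3:Mul1
  c14: -  regs: r0:3,r1:88,r2:Add2,r3:Mul1
  c15: -  regs: r0:3,r1:88,r2:Add2,r3:Mul1
  c16: CDB Add2=85  regs: r0:3,r1:88,r2:85,r3:Mul1
  c17: -  regs: r0:3,r1:88,r2:85,r3:Mul1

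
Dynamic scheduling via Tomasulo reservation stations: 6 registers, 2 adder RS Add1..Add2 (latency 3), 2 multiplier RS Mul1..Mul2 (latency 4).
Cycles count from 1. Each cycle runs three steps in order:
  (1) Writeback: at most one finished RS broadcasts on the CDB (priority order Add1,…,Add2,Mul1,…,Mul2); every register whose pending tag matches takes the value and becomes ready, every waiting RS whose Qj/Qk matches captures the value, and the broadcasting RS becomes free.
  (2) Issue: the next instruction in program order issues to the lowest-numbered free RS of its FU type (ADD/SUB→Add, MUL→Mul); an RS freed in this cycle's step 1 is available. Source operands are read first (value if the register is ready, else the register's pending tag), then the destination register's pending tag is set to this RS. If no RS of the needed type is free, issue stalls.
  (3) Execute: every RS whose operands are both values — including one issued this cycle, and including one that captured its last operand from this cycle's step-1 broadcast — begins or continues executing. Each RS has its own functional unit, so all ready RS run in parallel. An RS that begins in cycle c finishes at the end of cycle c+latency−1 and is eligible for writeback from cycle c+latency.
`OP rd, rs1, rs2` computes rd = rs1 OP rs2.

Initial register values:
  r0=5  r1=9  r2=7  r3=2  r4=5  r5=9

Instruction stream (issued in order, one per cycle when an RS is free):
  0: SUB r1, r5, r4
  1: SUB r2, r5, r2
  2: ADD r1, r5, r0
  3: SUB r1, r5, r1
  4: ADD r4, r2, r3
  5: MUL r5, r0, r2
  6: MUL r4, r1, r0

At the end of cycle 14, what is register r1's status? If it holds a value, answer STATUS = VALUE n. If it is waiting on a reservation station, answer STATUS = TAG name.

c1: issue SUB r1<-Add1 | r0:5,r1:Add1,r2:7,r3:2,r4:5,r5:9
c2: issue SUB r2<-Add2 | r0:5,r1:Add1,r2:Add2,r3:2,r4:5,r5:9
c3: stall | r0:5,r1:Add1,r2:Add2,r3:2,r4:5,r5:9
c4: CDB Add1=4; issue ADD r1<-Add1 | r0:5,r1:Add1,r2:Add2,r3:2,r4:5,r5:9
c5: CDB Add2=2; issue SUB r1<-Add2 | r0:5,r1:Add2,r2:2,r3:2,r4:5,r5:9
c6: stall | r0:5,r1:Add2,r2:2,r3:2,r4:5,r5:9
c7: CDB Add1=14; issue ADD r4<-Add1 | r0:5,r1:Add2,r2:2,r3:2,r4:Add1,r5:9
c8: issue MUL r5<-Mul1 | r0:5,r1:Add2,r2:2,r3:2,r4:Add1,r5:Mul1
c9: issue MUL r4<-Mul2 | r0:5,r1:Add2,r2:2,r3:2,r4:Mul2,r5:Mul1
c10: CDB Add1=4 | r0:5,r1:Add2,r2:2,r3:2,r4:Mul2,r5:Mul1
c11: CDB Add2=-5 | r0:5,r1:-5,r2:2,r3:2,r4:Mul2,r5:Mul1
c12: CDB Mul1=10 | r0:5,r1:-5,r2:2,r3:2,r4:Mul2,r5:10
c13: - | r0:5,r1:-5,r2:2,r3:2,r4:Mul2,r5:10
c14: - | r0:5,r1:-5,r2:2,r3:2,r4:Mul2,r5:10

STATUS = VALUE -5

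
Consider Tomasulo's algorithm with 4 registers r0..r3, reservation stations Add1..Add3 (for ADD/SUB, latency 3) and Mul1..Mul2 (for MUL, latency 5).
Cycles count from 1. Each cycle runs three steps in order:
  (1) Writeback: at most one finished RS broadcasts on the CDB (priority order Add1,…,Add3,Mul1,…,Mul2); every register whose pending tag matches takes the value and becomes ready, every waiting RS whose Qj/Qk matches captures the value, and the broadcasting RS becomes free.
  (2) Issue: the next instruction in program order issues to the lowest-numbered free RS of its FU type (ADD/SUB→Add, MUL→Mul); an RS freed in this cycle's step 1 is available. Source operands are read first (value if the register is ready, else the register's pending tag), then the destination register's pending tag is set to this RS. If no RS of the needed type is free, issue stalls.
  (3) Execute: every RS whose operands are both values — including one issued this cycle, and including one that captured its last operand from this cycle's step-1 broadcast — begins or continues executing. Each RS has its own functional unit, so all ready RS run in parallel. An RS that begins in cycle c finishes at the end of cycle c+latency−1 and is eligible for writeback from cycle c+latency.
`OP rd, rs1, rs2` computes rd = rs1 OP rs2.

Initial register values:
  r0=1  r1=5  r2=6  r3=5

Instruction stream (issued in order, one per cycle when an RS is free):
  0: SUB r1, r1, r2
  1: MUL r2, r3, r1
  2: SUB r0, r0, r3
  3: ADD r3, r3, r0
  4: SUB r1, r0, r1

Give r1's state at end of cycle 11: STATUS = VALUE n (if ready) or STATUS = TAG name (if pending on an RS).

STATUS = VALUE -3

cycle 1: issue SUB r1<-Add1 // r0:1,r1:Add1,r2:6,r3:5
cycle 2: issue MUL r2<-Mul1 // r0:1,r1:Add1,r2:Mul1,r3:5
cycle 3: issue SUB r0<-Add2 // r0:Add2,r1:Add1,r2:Mul1,r3:5
cycle 4: CDB Add1=-1; issue ADD r3<-Add1 // r0:Add2,r1:-1,r2:Mul1,r3:Add1
cycle 5: issue SUB r1<-Add3 // r0:Add2,r1:Add3,r2:Mul1,r3:Add1
cycle 6: CDB Add2=-4 // r0:-4,r1:Add3,r2:Mul1,r3:Add1
cycle 7: - // r0:-4,r1:Add3,r2:Mul1,r3:Add1
cycle 8: - // r0:-4,r1:Add3,r2:Mul1,r3:Add1
cycle 9: CDB Add1=1 // r0:-4,r1:Add3,r2:Mul1,r3:1
cycle 10: CDB Add3=-3 // r0:-4,r1:-3,r2:Mul1,r3:1
cycle 11: CDB Mul1=-5 // r0:-4,r1:-3,r2:-5,r3:1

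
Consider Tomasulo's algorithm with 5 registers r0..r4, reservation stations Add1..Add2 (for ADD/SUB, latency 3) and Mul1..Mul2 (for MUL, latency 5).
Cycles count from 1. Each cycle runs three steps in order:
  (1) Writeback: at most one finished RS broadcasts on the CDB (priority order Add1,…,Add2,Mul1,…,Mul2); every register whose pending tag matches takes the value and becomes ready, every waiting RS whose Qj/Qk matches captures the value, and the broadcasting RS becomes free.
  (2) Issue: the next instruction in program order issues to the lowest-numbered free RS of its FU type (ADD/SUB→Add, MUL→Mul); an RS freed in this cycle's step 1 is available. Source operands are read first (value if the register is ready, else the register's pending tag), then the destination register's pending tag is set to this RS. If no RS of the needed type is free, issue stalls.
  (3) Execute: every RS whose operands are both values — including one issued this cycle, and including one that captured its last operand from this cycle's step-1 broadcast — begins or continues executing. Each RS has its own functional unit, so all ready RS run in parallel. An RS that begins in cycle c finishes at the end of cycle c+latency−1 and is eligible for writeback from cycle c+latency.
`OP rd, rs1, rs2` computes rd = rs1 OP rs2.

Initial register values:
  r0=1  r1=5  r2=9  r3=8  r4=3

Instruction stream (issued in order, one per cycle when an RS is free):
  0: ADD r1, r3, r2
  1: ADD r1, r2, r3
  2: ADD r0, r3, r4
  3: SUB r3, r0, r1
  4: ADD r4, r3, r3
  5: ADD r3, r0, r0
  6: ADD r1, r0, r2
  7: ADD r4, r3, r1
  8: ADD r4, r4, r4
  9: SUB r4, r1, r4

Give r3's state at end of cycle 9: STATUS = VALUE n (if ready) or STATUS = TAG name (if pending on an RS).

cycle 1: issue ADD r1<-Add1 // r0:1,r1:Add1,r2:9,r3:8,r4:3
cycle 2: issue ADD r1<-Add2 // r0:1,r1:Add2,r2:9,r3:8,r4:3
cycle 3: stall // r0:1,r1:Add2,r2:9,r3:8,r4:3
cycle 4: CDB Add1=17; issue ADD r0<-Add1 // r0:Add1,r1:Add2,r2:9,r3:8,r4:3
cycle 5: CDB Add2=17; issue SUB r3<-Add2 // r0:Add1,r1:17,r2:9,r3:Add2,r4:3
cycle 6: stall // r0:Add1,r1:17,r2:9,r3:Add2,r4:3
cycle 7: CDB Add1=11; issue ADD r4<-Add1 // r0:11,r1:17,r2:9,r3:Add2,r4:Add1
cycle 8: stall // r0:11,r1:17,r2:9,r3:Add2,r4:Add1
cycle 9: stall // r0:11,r1:17,r2:9,r3:Add2,r4:Add1

STATUS = TAG Add2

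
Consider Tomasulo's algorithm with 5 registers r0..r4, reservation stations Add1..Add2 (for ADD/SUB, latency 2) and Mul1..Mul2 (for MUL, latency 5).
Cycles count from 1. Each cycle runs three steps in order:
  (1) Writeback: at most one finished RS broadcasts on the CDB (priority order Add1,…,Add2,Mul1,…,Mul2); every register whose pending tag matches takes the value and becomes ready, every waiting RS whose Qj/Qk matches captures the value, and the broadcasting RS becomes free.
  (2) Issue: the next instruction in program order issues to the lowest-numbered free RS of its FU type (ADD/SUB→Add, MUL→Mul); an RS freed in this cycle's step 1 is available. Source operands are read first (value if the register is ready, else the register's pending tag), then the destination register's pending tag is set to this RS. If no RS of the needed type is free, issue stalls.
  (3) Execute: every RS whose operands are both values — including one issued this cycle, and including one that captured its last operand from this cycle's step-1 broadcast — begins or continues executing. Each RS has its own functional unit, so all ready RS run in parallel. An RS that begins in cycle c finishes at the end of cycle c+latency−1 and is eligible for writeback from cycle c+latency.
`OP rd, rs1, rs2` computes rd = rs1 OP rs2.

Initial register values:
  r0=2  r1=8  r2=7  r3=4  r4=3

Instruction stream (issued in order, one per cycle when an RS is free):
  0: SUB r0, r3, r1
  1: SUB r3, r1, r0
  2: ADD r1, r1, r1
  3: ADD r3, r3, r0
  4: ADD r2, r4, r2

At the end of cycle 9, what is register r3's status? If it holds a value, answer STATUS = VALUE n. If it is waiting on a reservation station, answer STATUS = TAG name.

STATUS = VALUE 8

c1: issue SUB r0<-Add1 | r0:Add1,r1:8,r2:7,r3:4,r4:3
c2: issue SUB r3<-Add2 | r0:Add1,r1:8,r2:7,r3:Add2,r4:3
c3: CDB Add1=-4; issue ADD r1<-Add1 | r0:-4,r1:Add1,r2:7,r3:Add2,r4:3
c4: stall | r0:-4,r1:Add1,r2:7,r3:Add2,r4:3
c5: CDB Add1=16; issue ADD r3<-Add1 | r0:-4,r1:16,r2:7,r3:Add1,r4:3
c6: CDB Add2=12; issue ADD r2<-Add2 | r0:-4,r1:16,r2:Add2,r3:Add1,r4:3
c7: - | r0:-4,r1:16,r2:Add2,r3:Add1,r4:3
c8: CDB Add1=8 | r0:-4,r1:16,r2:Add2,r3:8,r4:3
c9: CDB Add2=10 | r0:-4,r1:16,r2:10,r3:8,r4:3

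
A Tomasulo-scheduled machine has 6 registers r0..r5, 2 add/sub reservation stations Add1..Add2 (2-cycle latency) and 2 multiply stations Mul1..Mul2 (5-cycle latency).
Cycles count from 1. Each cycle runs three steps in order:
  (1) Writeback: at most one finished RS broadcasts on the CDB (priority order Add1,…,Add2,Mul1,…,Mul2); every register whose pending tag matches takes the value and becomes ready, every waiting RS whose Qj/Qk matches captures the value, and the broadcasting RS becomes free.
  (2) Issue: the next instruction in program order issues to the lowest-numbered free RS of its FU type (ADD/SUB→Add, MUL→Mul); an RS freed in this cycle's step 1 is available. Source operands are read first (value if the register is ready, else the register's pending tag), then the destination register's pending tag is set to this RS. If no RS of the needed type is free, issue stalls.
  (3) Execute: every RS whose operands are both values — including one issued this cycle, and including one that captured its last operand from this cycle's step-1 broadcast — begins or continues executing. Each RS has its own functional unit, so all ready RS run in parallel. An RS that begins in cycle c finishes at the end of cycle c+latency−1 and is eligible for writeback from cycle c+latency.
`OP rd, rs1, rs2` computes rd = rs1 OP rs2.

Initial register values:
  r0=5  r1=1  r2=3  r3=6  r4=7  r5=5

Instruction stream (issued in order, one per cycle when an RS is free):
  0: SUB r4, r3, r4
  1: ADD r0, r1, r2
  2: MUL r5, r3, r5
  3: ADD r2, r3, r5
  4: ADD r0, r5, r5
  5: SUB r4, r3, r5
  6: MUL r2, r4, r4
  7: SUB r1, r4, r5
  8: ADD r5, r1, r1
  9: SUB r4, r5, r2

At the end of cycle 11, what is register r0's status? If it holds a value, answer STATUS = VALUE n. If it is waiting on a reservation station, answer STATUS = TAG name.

STATUS = VALUE 60

  c1: issue SUB r4<-Add1  regs: r0:5,r1:1,r2:3,r3:6,r4:Add1,r5:5
  c2: issue ADD r0<-Add2  regs: r0:Add2,r1:1,r2:3,r3:6,r4:Add1,r5:5
  c3: CDB Add1=-1; issue MUL r5<-Mul1  regs: r0:Add2,r1:1,r2:3,r3:6,r4:-1,r5:Mul1
  c4: CDB Add2=4; issue ADD r2<-Add1  regs: r0:4,r1:1,r2:Add1,r3:6,r4:-1,r5:Mul1
  c5: issue ADD r0<-Add2  regs: r0:Add2,r1:1,r2:Add1,r3:6,r4:-1,r5:Mul1
  c6: stall  regs: r0:Add2,r1:1,r2:Add1,r3:6,r4:-1,r5:Mul1
  c7: stall  regs: r0:Add2,r1:1,r2:Add1,r3:6,r4:-1,r5:Mul1
  c8: CDB Mul1=30; stall  regs: r0:Add2,r1:1,r2:Add1,r3:6,r4:-1,r5:30
  c9: stall  regs: r0:Add2,r1:1,r2:Add1,r3:6,r4:-1,r5:30
  c10: CDB Add1=36; issue SUB r4<-Add1  regs: r0:Add2,r1:1,r2:36,r3:6,r4:Add1,r5:30
  c11: CDB Add2=60; issue MUL r2<-Mul1  regs: r0:60,r1:1,r2:Mul1,r3:6,r4:Add1,r5:30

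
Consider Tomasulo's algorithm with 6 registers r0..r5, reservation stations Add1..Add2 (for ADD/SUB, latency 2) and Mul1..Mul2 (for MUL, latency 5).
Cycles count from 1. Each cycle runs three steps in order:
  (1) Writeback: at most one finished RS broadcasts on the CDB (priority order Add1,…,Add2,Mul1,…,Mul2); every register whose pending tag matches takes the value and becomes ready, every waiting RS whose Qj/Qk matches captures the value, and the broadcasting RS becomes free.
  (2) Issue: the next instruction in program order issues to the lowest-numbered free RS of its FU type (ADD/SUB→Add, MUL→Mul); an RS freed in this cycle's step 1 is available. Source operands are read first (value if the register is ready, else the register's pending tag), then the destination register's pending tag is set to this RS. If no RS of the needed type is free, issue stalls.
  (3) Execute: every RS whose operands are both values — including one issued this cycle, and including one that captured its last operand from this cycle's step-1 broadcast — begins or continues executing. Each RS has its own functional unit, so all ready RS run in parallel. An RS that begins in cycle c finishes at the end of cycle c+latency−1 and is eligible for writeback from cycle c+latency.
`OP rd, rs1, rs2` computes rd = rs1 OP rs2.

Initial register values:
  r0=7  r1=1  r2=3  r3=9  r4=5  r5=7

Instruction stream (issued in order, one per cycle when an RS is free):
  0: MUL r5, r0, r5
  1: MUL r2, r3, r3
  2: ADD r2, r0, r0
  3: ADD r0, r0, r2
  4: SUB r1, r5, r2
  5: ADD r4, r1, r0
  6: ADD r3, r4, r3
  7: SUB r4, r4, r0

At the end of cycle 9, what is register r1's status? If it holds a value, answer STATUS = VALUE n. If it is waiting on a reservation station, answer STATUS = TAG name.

cycle 1: issue MUL r5<-Mul1 // r0:7,r1:1,r2:3,r3:9,r4:5,r5:Mul1
cycle 2: issue MUL r2<-Mul2 // r0:7,r1:1,r2:Mul2,r3:9,r4:5,r5:Mul1
cycle 3: issue ADD r2<-Add1 // r0:7,r1:1,r2:Add1,r3:9,r4:5,r5:Mul1
cycle 4: issue ADD r0<-Add2 // r0:Add2,r1:1,r2:Add1,r3:9,r4:5,r5:Mul1
cycle 5: CDB Add1=14; issue SUB r1<-Add1 // r0:Add2,r1:Add1,r2:14,r3:9,r4:5,r5:Mul1
cycle 6: CDB Mul1=49; stall // r0:Add2,r1:Add1,r2:14,r3:9,r4:5,r5:49
cycle 7: CDB Add2=21; issue ADD r4<-Add2 // r0:21,r1:Add1,r2:14,r3:9,r4:Add2,r5:49
cycle 8: CDB Add1=35; issue ADD r3<-Add1 // r0:21,r1:35,r2:14,r3:Add1,r4:Add2,r5:49
cycle 9: CDB Mul2=81; stall // r0:21,r1:35,r2:14,r3:Add1,r4:Add2,r5:49

STATUS = VALUE 35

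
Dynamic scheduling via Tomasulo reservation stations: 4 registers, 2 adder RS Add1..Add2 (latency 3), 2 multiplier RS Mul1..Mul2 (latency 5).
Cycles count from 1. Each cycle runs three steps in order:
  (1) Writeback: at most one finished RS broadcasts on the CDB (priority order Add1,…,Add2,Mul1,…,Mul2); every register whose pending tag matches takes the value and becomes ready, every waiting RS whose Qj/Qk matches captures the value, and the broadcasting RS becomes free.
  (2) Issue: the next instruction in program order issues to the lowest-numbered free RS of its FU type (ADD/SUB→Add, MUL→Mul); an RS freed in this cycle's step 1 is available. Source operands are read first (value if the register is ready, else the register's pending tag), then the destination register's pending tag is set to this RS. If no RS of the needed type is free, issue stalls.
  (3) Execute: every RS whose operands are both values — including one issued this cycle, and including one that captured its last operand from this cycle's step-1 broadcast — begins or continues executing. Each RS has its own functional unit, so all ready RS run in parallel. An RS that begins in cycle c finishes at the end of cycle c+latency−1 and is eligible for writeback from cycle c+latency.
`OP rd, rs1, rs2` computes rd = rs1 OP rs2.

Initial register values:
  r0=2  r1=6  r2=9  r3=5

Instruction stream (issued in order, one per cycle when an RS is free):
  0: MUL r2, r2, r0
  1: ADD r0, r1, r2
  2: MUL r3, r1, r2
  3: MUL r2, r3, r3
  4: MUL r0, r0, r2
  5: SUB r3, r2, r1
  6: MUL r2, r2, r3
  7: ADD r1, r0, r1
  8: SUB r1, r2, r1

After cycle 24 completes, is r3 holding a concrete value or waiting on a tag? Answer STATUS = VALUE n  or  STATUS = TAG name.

STATUS = VALUE 11658

  c1: issue MUL r2<-Mul1  regs: r0:2,r1:6,r2:Mul1,r3:5
  c2: issue ADD r0<-Add1  regs: r0:Add1,r1:6,r2:Mul1,r3:5
  c3: issue MUL r3<-Mul2  regs: r0:Add1,r1:6,r2:Mul1,r3:Mul2
  c4: stall  regs: r0:Add1,r1:6,r2:Mul1,r3:Mul2
  c5: stall  regs: r0:Add1,r1:6,r2:Mul1,r3:Mul2
  c6: CDB Mul1=18; issue MUL r2<-Mul1  regs: r0:Add1,r1:6,r2:Mul1,r3:Mul2
  c7: stall  regs: r0:Add1,r1:6,r2:Mul1,r3:Mul2
  c8: stall  regs: r0:Add1,r1:6,r2:Mul1,r3:Mul2
  c9: CDB Add1=24; stall  regs: r0:24,r1:6,r2:Mul1,r3:Mul2
  c10: stall  regs: r0:24,r1:6,r2:Mul1,r3:Mul2
  c11: CDB Mul2=108; issue MUL r0<-Mul2  regs: r0:Mul2,r1:6,r2:Mul1,r3:108
  c12: issue SUB r3<-Add1  regs: r0:Mul2,r1:6,r2:Mul1,r3:Add1
  c13: stall  regs: r0:Mul2,r1:6,r2:Mul1,r3:Add1
  c14: stall  regs: r0:Mul2,r1:6,r2:Mul1,r3:Add1
  c15: stall  regs: r0:Mul2,r1:6,r2:Mul1,r3:Add1
  c16: CDB Mul1=11664; issue MUL r2<-Mul1  regs: r0:Mul2,r1:6,r2:Mul1,r3:Add1
  c17: issue ADD r1<-Add2  regs: r0:Mul2,r1:Add2,r2:Mul1,r3:Add1
  c18: stall  regs: r0:Mul2,r1:Add2,r2:Mul1,r3:Add1
  c19: CDB Add1=11658; issue SUB r1<-Add1  regs: r0:Mul2,r1:Add1,r2:Mul1,r3:11658
  c20: -  regs: r0:Mul2,r1:Add1,r2:Mul1,r3:11658
  c21: CDB Mul2=279936  regs: r0:279936,r1:Add1,r2:Mul1,r3:11658
  c22: -  regs: r0:279936,r1:Add1,r2:Mul1,r3:11658
  c23: -  regs: r0:279936,r1:Add1,r2:Mul1,r3:11658
  c24: CDB Add2=279942  regs: r0:279936,r1:Add1,r2:Mul1,r3:11658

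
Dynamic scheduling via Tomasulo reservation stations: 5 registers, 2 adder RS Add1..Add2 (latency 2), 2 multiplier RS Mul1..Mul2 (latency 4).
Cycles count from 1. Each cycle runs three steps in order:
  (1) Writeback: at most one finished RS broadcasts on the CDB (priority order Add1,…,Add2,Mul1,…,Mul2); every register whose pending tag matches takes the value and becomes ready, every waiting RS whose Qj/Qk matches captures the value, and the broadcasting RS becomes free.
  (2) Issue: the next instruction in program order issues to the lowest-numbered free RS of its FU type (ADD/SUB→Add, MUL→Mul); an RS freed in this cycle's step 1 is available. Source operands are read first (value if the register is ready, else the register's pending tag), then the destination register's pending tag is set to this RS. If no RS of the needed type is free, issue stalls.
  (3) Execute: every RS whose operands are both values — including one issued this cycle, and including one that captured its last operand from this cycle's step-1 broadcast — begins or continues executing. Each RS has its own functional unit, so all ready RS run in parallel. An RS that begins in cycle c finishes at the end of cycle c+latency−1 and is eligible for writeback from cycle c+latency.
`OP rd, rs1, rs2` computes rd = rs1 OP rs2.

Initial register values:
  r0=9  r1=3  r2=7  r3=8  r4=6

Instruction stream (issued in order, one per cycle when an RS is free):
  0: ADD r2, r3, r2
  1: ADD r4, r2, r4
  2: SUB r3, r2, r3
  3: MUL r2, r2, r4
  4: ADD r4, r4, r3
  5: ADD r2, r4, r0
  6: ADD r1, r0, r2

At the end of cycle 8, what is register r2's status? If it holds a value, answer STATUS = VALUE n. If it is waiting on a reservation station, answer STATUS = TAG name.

cycle 1: issue ADD r2<-Add1 // r0:9,r1:3,r2:Add1,r3:8,r4:6
cycle 2: issue ADD r4<-Add2 // r0:9,r1:3,r2:Add1,r3:8,r4:Add2
cycle 3: CDB Add1=15; issue SUB r3<-Add1 // r0:9,r1:3,r2:15,r3:Add1,r4:Add2
cycle 4: issue MUL r2<-Mul1 // r0:9,r1:3,r2:Mul1,r3:Add1,r4:Add2
cycle 5: CDB Add1=7; issue ADD r4<-Add1 // r0:9,r1:3,r2:Mul1,r3:7,r4:Add1
cycle 6: CDB Add2=21; issue ADD r2<-Add2 // r0:9,r1:3,r2:Add2,r3:7,r4:Add1
cycle 7: stall // r0:9,r1:3,r2:Add2,r3:7,r4:Add1
cycle 8: CDB Add1=28; issue ADD r1<-Add1 // r0:9,r1:Add1,r2:Add2,r3:7,r4:28

STATUS = TAG Add2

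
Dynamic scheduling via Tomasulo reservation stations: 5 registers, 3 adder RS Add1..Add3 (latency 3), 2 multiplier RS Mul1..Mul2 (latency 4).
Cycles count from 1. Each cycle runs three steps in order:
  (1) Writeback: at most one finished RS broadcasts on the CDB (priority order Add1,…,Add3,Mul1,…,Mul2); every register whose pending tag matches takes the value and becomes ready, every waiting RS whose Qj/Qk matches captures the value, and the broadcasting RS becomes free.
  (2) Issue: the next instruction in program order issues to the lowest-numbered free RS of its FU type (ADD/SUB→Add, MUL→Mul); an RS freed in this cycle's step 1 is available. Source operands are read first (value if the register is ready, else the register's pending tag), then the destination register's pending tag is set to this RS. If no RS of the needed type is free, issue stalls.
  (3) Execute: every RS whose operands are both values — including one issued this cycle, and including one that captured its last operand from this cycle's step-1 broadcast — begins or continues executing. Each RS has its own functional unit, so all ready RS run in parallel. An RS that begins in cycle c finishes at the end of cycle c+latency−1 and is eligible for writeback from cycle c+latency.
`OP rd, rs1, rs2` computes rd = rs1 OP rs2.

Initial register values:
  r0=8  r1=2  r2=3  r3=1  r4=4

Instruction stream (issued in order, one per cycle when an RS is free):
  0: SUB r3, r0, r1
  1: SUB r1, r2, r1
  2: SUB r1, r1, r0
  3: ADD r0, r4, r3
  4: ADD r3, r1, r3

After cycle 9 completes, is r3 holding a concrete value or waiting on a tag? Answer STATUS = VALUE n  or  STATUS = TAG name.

STATUS = TAG Add2

c1: issue SUB r3<-Add1 | r0:8,r1:2,r2:3,r3:Add1,r4:4
c2: issue SUB r1<-Add2 | r0:8,r1:Add2,r2:3,r3:Add1,r4:4
c3: issue SUB r1<-Add3 | r0:8,r1:Add3,r2:3,r3:Add1,r4:4
c4: CDB Add1=6; issue ADD r0<-Add1 | r0:Add1,r1:Add3,r2:3,r3:6,r4:4
c5: CDB Add2=1; issue ADD r3<-Add2 | r0:Add1,r1:Add3,r2:3,r3:Add2,r4:4
c6: - | r0:Add1,r1:Add3,r2:3,r3:Add2,r4:4
c7: CDB Add1=10 | r0:10,r1:Add3,r2:3,r3:Add2,r4:4
c8: CDB Add3=-7 | r0:10,r1:-7,r2:3,r3:Add2,r4:4
c9: - | r0:10,r1:-7,r2:3,r3:Add2,r4:4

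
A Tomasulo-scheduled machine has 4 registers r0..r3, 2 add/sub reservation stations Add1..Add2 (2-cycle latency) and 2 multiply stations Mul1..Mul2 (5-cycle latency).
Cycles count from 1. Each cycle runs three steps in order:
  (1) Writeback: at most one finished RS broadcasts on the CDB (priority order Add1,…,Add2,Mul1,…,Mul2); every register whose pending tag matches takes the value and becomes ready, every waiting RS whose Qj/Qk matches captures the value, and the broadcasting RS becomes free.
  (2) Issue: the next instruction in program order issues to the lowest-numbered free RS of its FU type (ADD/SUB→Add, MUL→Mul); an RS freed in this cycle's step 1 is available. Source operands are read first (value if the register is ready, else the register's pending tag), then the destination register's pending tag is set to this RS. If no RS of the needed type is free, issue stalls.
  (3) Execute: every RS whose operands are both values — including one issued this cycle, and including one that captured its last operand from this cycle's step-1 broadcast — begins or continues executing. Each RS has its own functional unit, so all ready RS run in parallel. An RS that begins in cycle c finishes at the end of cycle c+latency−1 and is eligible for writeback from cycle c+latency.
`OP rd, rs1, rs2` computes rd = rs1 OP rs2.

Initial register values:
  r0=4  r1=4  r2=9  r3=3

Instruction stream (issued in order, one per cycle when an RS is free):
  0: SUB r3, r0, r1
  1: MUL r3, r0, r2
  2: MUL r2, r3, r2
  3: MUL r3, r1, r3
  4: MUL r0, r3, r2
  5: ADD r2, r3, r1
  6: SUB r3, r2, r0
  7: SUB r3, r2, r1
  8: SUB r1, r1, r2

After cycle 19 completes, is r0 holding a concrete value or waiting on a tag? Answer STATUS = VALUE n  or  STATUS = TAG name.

cycle 1: issue SUB r3<-Add1 // r0:4,r1:4,r2:9,r3:Add1
cycle 2: issue MUL r3<-Mul1 // r0:4,r1:4,r2:9,r3:Mul1
cycle 3: CDB Add1=0; issue MUL r2<-Mul2 // r0:4,r1:4,r2:Mul2,r3:Mul1
cycle 4: stall // r0:4,r1:4,r2:Mul2,r3:Mul1
cycle 5: stall // r0:4,r1:4,r2:Mul2,r3:Mul1
cycle 6: stall // r0:4,r1:4,r2:Mul2,r3:Mul1
cycle 7: CDB Mul1=36; issue MUL r3<-Mul1 // r0:4,r1:4,r2:Mul2,r3:Mul1
cycle 8: stall // r0:4,r1:4,r2:Mul2,r3:Mul1
cycle 9: stall // r0:4,r1:4,r2:Mul2,r3:Mul1
cycle 10: stall // r0:4,r1:4,r2:Mul2,r3:Mul1
cycle 11: stall // r0:4,r1:4,r2:Mul2,r3:Mul1
cycle 12: CDB Mul1=144; issue MUL r0<-Mul1 // r0:Mul1,r1:4,r2:Mul2,r3:144
cycle 13: CDB Mul2=324; issue ADD r2<-Add1 // r0:Mul1,r1:4,r2:Add1,r3:144
cycle 14: issue SUB r3<-Add2 // r0:Mul1,r1:4,r2:Add1,r3:Add2
cycle 15: CDB Add1=148; issue SUB r3<-Add1 // r0:Mul1,r1:4,r2:148,r3:Add1
cycle 16: stall // r0:Mul1,r1:4,r2:148,r3:Add1
cycle 17: CDB Add1=144; issue SUB r1<-Add1 // r0:Mul1,r1:Add1,r2:148,r3:144
cycle 18: CDB Mul1=46656 // r0:46656,r1:Add1,r2:148,r3:144
cycle 19: CDB Add1=-144 // r0:46656,r1:-144,r2:148,r3:144

STATUS = VALUE 46656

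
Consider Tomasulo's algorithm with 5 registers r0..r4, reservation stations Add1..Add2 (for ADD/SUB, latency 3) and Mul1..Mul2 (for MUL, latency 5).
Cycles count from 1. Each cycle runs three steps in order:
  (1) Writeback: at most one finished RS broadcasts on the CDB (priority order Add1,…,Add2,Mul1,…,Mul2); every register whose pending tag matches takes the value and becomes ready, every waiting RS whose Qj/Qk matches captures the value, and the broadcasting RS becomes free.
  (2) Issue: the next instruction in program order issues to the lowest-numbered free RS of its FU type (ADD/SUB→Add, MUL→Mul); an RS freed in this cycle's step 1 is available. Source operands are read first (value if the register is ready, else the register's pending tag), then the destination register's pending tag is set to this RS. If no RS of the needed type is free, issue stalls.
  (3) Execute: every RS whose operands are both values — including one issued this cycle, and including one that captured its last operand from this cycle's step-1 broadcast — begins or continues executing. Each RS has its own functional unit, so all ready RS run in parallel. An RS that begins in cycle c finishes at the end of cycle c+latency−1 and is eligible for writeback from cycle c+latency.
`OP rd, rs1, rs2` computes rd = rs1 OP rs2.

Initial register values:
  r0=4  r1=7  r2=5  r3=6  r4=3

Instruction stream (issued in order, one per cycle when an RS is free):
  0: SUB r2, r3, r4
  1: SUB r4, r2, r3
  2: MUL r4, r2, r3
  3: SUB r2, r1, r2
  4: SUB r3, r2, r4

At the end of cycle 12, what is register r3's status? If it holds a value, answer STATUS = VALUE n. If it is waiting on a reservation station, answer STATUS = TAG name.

STATUS = VALUE -14

  c1: issue SUB r2<-Add1  regs: r0:4,r1:7,r2:Add1,r3:6,r4:3
  c2: issue SUB r4<-Add2  regs: r0:4,r1:7,r2:Add1,r3:6,r4:Add2
  c3: issue MUL r4<-Mul1  regs: r0:4,r1:7,r2:Add1,r3:6,r4:Mul1
  c4: CDB Add1=3; issue SUB r2<-Add1  regs: r0:4,r1:7,r2:Add1,r3:6,r4:Mul1
  c5: stall  regs: r0:4,r1:7,r2:Add1,r3:6,r4:Mul1
  c6: stall  regs: r0:4,r1:7,r2:Add1,r3:6,r4:Mul1
  c7: CDB Add1=4; issue SUB r3<-Add1  regs: r0:4,r1:7,r2:4,r3:Add1,r4:Mul1
  c8: CDB Add2=-3  regs: r0:4,r1:7,r2:4,r3:Add1,r4:Mul1
  c9: CDB Mul1=18  regs: r0:4,r1:7,r2:4,r3:Add1,r4:18
  c10: -  regs: r0:4,r1:7,r2:4,r3:Add1,r4:18
  c11: -  regs: r0:4,r1:7,r2:4,r3:Add1,r4:18
  c12: CDB Add1=-14  regs: r0:4,r1:7,r2:4,r3:-14,r4:18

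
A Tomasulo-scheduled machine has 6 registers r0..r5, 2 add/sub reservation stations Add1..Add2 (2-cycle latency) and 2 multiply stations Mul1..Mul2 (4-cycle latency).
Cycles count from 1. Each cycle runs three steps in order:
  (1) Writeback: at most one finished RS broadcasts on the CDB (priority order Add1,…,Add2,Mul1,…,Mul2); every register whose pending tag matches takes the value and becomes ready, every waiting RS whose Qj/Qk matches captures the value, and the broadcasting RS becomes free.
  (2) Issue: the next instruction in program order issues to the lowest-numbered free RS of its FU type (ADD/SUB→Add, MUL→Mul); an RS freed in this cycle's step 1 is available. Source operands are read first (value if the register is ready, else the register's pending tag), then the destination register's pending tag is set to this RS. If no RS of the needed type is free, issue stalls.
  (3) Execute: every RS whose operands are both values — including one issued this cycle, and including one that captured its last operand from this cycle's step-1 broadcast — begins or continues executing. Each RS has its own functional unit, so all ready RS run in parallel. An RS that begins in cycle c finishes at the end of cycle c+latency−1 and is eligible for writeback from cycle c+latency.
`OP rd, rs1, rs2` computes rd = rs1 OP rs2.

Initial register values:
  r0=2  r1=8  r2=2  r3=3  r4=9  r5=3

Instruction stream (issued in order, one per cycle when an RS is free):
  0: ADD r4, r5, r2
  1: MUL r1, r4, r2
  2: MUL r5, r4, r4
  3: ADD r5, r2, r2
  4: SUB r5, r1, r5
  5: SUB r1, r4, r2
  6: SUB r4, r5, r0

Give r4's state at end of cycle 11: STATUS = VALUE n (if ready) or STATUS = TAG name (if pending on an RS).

cycle 1: issue ADD r4<-Add1 // r0:2,r1:8,r2:2,r3:3,r4:Add1,r5:3
cycle 2: issue MUL r1<-Mul1 // r0:2,r1:Mul1,r2:2,r3:3,r4:Add1,r5:3
cycle 3: CDB Add1=5; issue MUL r5<-Mul2 // r0:2,r1:Mul1,r2:2,r3:3,r4:5,r5:Mul2
cycle 4: issue ADD r5<-Add1 // r0:2,r1:Mul1,r2:2,r3:3,r4:5,r5:Add1
cycle 5: issue SUB r5<-Add2 // r0:2,r1:Mul1,r2:2,r3:3,r4:5,r5:Add2
cycle 6: CDB Add1=4; issue SUB r1<-Add1 // r0:2,r1:Add1,r2:2,r3:3,r4:5,r5:Add2
cycle 7: CDB Mul1=10; stall // r0:2,r1:Add1,r2:2,r3:3,r4:5,r5:Add2
cycle 8: CDB Add1=3; issue SUB r4<-Add1 // r0:2,r1:3,r2:2,r3:3,r4:Add1,r5:Add2
cycle 9: CDB Add2=6 // r0:2,r1:3,r2:2,r3:3,r4:Add1,r5:6
cycle 10: CDB Mul2=25 // r0:2,r1:3,r2:2,r3:3,r4:Add1,r5:6
cycle 11: CDB Add1=4 // r0:2,r1:3,r2:2,r3:3,r4:4,r5:6

STATUS = VALUE 4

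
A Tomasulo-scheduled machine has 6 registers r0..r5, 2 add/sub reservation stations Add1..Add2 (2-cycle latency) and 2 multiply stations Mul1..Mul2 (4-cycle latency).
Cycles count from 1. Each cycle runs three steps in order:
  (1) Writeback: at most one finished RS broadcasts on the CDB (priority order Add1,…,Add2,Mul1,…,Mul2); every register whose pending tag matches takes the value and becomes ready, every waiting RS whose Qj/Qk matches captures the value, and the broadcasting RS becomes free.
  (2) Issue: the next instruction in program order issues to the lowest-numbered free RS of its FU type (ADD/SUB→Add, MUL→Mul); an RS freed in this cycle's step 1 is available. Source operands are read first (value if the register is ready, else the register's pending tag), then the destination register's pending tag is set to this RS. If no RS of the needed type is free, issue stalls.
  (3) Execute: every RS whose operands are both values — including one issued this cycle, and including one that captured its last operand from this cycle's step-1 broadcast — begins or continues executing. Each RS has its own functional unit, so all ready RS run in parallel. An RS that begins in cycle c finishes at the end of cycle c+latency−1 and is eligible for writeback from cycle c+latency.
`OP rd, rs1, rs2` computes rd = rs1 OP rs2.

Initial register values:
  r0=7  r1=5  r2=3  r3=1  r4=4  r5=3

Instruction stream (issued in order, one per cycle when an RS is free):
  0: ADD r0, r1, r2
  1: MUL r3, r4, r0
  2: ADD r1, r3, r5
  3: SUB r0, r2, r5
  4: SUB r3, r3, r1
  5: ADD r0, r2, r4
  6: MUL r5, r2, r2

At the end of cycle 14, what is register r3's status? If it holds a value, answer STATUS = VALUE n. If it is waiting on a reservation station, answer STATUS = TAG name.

STATUS = VALUE -3

cycle 1: issue ADD r0<-Add1 // r0:Add1,r1:5,r2:3,r3:1,r4:4,r5:3
cycle 2: issue MUL r3<-Mul1 // r0:Add1,r1:5,r2:3,r3:Mul1,r4:4,r5:3
cycle 3: CDB Add1=8; issue ADD r1<-Add1 // r0:8,r1:Add1,r2:3,r3:Mul1,r4:4,r5:3
cycle 4: issue SUB r0<-Add2 // r0:Add2,r1:Add1,r2:3,r3:Mul1,r4:4,r5:3
cycle 5: stall // r0:Add2,r1:Add1,r2:3,r3:Mul1,r4:4,r5:3
cycle 6: CDB Add2=0; issue SUB r3<-Add2 // r0:0,r1:Add1,r2:3,r3:Add2,r4:4,r5:3
cycle 7: CDB Mul1=32; stall // r0:0,r1:Add1,r2:3,r3:Add2,r4:4,r5:3
cycle 8: stall // r0:0,r1:Add1,r2:3,r3:Add2,r4:4,r5:3
cycle 9: CDB Add1=35; issue ADD r0<-Add1 // r0:Add1,r1:35,r2:3,r3:Add2,r4:4,r5:3
cycle 10: issue MUL r5<-Mul1 // r0:Add1,r1:35,r2:3,r3:Add2,r4:4,r5:Mul1
cycle 11: CDB Add1=7 // r0:7,r1:35,r2:3,r3:Add2,r4:4,r5:Mul1
cycle 12: CDB Add2=-3 // r0:7,r1:35,r2:3,r3:-3,r4:4,r5:Mul1
cycle 13: - // r0:7,r1:35,r2:3,r3:-3,r4:4,r5:Mul1
cycle 14: CDB Mul1=9 // r0:7,r1:35,r2:3,r3:-3,r4:4,r5:9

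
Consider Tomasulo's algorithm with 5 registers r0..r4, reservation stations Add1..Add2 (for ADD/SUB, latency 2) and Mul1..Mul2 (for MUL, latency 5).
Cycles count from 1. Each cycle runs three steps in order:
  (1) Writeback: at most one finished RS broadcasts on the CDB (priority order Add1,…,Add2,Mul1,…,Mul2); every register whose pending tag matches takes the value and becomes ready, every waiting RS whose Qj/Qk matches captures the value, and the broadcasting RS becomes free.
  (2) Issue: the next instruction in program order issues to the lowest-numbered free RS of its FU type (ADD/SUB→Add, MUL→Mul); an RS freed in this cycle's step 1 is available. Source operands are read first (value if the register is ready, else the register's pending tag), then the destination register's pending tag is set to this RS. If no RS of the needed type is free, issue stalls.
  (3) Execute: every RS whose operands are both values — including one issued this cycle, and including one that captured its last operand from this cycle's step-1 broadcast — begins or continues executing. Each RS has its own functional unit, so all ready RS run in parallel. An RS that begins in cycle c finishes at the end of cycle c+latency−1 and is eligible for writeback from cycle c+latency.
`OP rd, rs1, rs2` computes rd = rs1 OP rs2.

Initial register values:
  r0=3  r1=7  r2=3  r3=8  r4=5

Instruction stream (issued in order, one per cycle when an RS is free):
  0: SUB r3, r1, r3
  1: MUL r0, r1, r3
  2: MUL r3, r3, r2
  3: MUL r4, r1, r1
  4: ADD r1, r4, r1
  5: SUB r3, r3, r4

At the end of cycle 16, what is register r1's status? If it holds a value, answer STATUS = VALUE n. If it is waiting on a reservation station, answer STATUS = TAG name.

STATUS = VALUE 56

  c1: issue SUB r3<-Add1  regs: r0:3,r1:7,r2:3,r3:Add1,r4:5
  c2: issue MUL r0<-Mul1  regs: r0:Mul1,r1:7,r2:3,r3:Add1,r4:5
  c3: CDB Add1=-1; issue MUL r3<-Mul2  regs: r0:Mul1,r1:7,r2:3,r3:Mul2,r4:5
  c4: stall  regs: r0:Mul1,r1:7,r2:3,r3:Mul2,r4:5
  c5: stall  regs: r0:Mul1,r1:7,r2:3,r3:Mul2,r4:5
  c6: stall  regs: r0:Mul1,r1:7,r2:3,r3:Mul2,r4:5
  c7: stall  regs: r0:Mul1,r1:7,r2:3,r3:Mul2,r4:5
  c8: CDB Mul1=-7; issue MUL r4<-Mul1  regs: r0:-7,r1:7,r2:3,r3:Mul2,r4:Mul1
  c9: CDB Mul2=-3; issue ADD r1<-Add1  regs: r0:-7,r1:Add1,r2:3,r3:-3,r4:Mul1
  c10: issue SUB r3<-Add2  regs: r0:-7,r1:Add1,r2:3,r3:Add2,r4:Mul1
  c11: -  regs: r0:-7,r1:Add1,r2:3,r3:Add2,r4:Mul1
  c12: -  regs: r0:-7,r1:Add1,r2:3,r3:Add2,r4:Mul1
  c13: CDB Mul1=49  regs: r0:-7,r1:Add1,r2:3,r3:Add2,r4:49
  c14: -  regs: r0:-7,r1:Add1,r2:3,r3:Add2,r4:49
  c15: CDB Add1=56  regs: r0:-7,r1:56,r2:3,r3:Add2,r4:49
  c16: CDB Add2=-52  regs: r0:-7,r1:56,r2:3,r3:-52,r4:49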